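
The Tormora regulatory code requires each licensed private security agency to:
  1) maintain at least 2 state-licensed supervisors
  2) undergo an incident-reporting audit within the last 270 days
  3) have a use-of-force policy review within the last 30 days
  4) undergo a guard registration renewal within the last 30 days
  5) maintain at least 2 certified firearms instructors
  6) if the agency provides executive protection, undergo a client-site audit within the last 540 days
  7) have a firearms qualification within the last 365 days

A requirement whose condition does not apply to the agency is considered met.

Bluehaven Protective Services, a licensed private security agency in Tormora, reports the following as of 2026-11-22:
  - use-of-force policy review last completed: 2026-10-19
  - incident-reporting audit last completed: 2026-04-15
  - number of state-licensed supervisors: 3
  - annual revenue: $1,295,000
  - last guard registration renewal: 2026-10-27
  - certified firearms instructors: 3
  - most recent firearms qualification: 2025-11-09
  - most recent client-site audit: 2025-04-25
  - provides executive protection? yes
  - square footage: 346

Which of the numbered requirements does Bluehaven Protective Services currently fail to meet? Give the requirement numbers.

3, 6, 7

1. state-licensed supervisors 3 ≥ 2 → met
2. incident-reporting audit 221 days ago vs limit 270 → met
3. use-of-force policy review 34 days ago vs limit 30 → not met
4. guard registration renewal 26 days ago vs limit 30 → met
5. certified firearms instructors 3 ≥ 2 → met
6. condition 'provides executive protection' holds; client-site audit 576 days ago vs limit 540 → not met
7. firearms qualification 378 days ago vs limit 365 → not met
Not met: 3, 6, 7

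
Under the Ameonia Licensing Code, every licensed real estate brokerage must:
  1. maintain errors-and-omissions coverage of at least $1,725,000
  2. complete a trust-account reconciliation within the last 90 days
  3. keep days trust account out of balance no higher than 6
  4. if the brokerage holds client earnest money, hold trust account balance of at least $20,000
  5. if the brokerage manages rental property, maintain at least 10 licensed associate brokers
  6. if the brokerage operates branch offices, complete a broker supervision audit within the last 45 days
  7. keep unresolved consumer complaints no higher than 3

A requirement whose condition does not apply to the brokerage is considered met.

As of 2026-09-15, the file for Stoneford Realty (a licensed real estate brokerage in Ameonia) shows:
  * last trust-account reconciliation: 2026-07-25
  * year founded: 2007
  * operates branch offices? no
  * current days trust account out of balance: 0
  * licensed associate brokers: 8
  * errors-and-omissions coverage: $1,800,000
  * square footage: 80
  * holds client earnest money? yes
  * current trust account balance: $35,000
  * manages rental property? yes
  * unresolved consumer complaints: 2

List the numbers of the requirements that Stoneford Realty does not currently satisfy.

5

1. errors-and-omissions coverage $1,800,000 ≥ $1,725,000 → met
2. trust-account reconciliation 52 days ago vs limit 90 → met
3. days trust account out of balance 0 ≤ 6 → met
4. condition 'holds client earnest money' holds; trust account balance $35,000 ≥ $20,000 → met
5. condition 'manages rental property' holds; licensed associate brokers 8 < 10 → not met
6. condition 'operates branch offices' does not hold → requirement n/a → met
7. unresolved consumer complaints 2 ≤ 3 → met
Not met: 5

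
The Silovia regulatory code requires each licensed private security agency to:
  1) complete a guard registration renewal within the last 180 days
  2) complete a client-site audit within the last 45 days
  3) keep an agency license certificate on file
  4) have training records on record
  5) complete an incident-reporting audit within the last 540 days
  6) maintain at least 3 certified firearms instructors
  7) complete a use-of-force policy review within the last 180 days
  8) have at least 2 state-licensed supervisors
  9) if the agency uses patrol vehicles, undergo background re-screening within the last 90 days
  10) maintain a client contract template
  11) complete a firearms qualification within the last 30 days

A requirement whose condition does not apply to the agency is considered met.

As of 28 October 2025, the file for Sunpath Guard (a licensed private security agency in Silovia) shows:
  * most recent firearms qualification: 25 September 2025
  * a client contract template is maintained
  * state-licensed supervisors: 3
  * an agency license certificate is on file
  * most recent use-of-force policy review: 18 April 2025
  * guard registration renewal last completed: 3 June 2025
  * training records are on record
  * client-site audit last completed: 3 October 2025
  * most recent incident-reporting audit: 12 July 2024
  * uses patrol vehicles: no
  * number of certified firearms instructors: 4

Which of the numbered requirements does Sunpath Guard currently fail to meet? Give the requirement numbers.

1. guard registration renewal 147 days ago vs limit 180 → met
2. client-site audit 25 days ago vs limit 45 → met
3. agency license certificate present → met
4. training records present → met
5. incident-reporting audit 473 days ago vs limit 540 → met
6. certified firearms instructors 4 ≥ 3 → met
7. use-of-force policy review 193 days ago vs limit 180 → not met
8. state-licensed supervisors 3 ≥ 2 → met
9. condition 'uses patrol vehicles' does not hold → requirement n/a → met
10. client contract template present → met
11. firearms qualification 33 days ago vs limit 30 → not met
Not met: 7, 11

7, 11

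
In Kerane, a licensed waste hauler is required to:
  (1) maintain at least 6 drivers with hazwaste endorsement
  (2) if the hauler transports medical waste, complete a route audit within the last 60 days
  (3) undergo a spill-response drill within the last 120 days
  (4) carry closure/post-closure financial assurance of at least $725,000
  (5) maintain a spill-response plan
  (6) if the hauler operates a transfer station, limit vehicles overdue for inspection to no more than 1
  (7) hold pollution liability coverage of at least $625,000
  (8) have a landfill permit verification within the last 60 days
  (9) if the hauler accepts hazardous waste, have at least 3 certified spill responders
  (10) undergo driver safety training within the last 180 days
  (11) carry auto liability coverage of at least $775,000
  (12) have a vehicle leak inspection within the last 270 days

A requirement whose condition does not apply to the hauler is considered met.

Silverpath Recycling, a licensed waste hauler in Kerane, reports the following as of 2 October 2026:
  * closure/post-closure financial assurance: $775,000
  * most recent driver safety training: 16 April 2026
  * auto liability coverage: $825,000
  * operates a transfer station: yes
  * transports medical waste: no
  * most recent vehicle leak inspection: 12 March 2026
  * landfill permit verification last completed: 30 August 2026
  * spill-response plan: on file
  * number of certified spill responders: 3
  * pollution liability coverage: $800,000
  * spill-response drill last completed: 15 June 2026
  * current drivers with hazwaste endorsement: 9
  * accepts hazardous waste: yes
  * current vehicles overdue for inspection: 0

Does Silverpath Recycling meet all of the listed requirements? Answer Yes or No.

Yes

1. drivers with hazwaste endorsement 9 ≥ 6 → met
2. condition 'transports medical waste' does not hold → requirement n/a → met
3. spill-response drill 109 days ago vs limit 120 → met
4. closure/post-closure financial assurance $775,000 ≥ $725,000 → met
5. spill-response plan present → met
6. condition 'operates a transfer station' holds; vehicles overdue for inspection 0 ≤ 1 → met
7. pollution liability coverage $800,000 ≥ $625,000 → met
8. landfill permit verification 33 days ago vs limit 60 → met
9. condition 'accepts hazardous waste' holds; certified spill responders 3 ≥ 3 → met
10. driver safety training 169 days ago vs limit 180 → met
11. auto liability coverage $825,000 ≥ $775,000 → met
12. vehicle leak inspection 204 days ago vs limit 270 → met
All met.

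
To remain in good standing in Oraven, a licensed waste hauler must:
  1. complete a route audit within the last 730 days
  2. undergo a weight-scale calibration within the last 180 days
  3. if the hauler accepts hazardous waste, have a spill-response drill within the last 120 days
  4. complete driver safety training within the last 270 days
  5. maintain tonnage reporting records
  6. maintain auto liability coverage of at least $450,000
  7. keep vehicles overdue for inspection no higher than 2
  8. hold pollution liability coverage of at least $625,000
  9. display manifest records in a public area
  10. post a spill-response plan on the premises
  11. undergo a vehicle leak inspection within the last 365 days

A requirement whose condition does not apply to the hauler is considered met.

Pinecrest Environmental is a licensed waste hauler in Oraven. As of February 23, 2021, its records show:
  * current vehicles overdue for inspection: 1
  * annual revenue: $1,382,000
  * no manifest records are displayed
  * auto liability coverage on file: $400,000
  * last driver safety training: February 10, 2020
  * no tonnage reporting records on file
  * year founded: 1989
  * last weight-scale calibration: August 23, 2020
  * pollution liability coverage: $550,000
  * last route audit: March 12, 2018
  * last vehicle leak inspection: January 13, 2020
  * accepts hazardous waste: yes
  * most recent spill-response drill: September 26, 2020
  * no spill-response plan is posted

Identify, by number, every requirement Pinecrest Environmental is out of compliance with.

1. route audit 1079 days ago vs limit 730 → not met
2. weight-scale calibration 184 days ago vs limit 180 → not met
3. condition 'accepts hazardous waste' holds; spill-response drill 150 days ago vs limit 120 → not met
4. driver safety training 379 days ago vs limit 270 → not met
5. tonnage reporting records absent → not met
6. auto liability coverage $400,000 < $450,000 → not met
7. vehicles overdue for inspection 1 ≤ 2 → met
8. pollution liability coverage $550,000 < $625,000 → not met
9. manifest records absent → not met
10. spill-response plan absent → not met
11. vehicle leak inspection 407 days ago vs limit 365 → not met
Not met: 1, 2, 3, 4, 5, 6, 8, 9, 10, 11

1, 2, 3, 4, 5, 6, 8, 9, 10, 11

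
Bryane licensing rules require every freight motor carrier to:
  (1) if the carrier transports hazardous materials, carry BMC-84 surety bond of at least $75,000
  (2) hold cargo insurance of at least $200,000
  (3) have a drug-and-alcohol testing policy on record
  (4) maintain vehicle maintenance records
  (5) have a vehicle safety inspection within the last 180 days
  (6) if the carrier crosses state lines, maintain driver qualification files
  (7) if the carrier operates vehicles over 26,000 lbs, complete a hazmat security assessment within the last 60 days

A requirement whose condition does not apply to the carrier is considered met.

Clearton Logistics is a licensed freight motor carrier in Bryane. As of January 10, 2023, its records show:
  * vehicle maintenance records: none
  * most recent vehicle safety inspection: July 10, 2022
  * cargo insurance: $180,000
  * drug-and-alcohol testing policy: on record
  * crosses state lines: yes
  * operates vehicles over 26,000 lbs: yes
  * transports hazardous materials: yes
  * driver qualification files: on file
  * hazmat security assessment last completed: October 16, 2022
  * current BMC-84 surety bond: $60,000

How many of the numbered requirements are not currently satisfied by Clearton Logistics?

1. condition 'transports hazardous materials' holds; BMC-84 surety bond $60,000 < $75,000 → not met
2. cargo insurance $180,000 < $200,000 → not met
3. drug-and-alcohol testing policy present → met
4. vehicle maintenance records absent → not met
5. vehicle safety inspection 184 days ago vs limit 180 → not met
6. condition 'crosses state lines' holds; driver qualification files present → met
7. condition 'operates vehicles over 26,000 lbs' holds; hazmat security assessment 86 days ago vs limit 60 → not met
Not met: 5 of 7

5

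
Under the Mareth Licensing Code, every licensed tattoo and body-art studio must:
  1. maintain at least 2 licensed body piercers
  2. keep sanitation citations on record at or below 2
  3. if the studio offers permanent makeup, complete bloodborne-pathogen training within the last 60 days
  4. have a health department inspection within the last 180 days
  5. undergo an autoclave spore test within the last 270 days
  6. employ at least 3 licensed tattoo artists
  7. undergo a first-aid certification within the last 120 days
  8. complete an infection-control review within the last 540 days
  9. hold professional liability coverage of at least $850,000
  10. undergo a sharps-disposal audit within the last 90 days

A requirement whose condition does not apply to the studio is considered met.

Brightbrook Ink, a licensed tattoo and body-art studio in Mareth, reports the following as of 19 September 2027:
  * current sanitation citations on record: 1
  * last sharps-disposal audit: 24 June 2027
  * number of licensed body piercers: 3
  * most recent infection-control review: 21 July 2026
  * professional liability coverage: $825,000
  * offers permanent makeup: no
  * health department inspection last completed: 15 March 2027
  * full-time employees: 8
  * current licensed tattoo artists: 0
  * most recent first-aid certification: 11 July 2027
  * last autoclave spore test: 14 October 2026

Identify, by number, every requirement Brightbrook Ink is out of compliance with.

4, 5, 6, 9

1. licensed body piercers 3 ≥ 2 → met
2. sanitation citations on record 1 ≤ 2 → met
3. condition 'offers permanent makeup' does not hold → requirement n/a → met
4. health department inspection 188 days ago vs limit 180 → not met
5. autoclave spore test 340 days ago vs limit 270 → not met
6. licensed tattoo artists 0 < 3 → not met
7. first-aid certification 70 days ago vs limit 120 → met
8. infection-control review 425 days ago vs limit 540 → met
9. professional liability coverage $825,000 < $850,000 → not met
10. sharps-disposal audit 87 days ago vs limit 90 → met
Not met: 4, 5, 6, 9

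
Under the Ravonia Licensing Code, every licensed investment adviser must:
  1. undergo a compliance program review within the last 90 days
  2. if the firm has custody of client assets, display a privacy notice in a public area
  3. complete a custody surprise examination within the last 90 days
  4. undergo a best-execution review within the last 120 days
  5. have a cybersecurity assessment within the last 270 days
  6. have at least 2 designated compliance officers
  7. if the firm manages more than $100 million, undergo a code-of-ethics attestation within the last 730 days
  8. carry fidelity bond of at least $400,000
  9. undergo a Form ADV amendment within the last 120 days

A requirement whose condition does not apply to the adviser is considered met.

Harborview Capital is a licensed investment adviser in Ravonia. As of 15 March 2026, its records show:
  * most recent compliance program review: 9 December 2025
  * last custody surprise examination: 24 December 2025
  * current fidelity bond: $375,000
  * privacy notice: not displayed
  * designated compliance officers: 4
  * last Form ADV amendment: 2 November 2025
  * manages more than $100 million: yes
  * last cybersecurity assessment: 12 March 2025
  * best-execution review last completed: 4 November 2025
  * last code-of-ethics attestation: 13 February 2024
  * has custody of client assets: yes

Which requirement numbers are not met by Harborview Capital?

1, 2, 4, 5, 7, 8, 9

1. compliance program review 96 days ago vs limit 90 → not met
2. condition 'has custody of client assets' holds; privacy notice absent → not met
3. custody surprise examination 81 days ago vs limit 90 → met
4. best-execution review 131 days ago vs limit 120 → not met
5. cybersecurity assessment 368 days ago vs limit 270 → not met
6. designated compliance officers 4 ≥ 2 → met
7. condition 'manages more than $100 million' holds; code-of-ethics attestation 761 days ago vs limit 730 → not met
8. fidelity bond $375,000 < $400,000 → not met
9. Form ADV amendment 133 days ago vs limit 120 → not met
Not met: 1, 2, 4, 5, 7, 8, 9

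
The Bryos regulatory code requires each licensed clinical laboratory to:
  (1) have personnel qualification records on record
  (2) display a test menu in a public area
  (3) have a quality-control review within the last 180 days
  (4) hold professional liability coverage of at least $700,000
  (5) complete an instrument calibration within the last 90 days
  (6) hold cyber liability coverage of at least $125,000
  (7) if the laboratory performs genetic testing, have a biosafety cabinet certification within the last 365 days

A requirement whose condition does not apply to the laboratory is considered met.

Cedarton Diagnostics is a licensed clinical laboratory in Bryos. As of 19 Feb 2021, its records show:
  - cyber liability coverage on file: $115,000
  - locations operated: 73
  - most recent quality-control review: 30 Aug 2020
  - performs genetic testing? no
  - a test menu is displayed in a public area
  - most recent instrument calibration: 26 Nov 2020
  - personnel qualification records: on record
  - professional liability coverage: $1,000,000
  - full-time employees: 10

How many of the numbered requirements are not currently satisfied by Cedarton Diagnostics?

1

1. personnel qualification records present → met
2. test menu present → met
3. quality-control review 173 days ago vs limit 180 → met
4. professional liability coverage $1,000,000 ≥ $700,000 → met
5. instrument calibration 85 days ago vs limit 90 → met
6. cyber liability coverage $115,000 < $125,000 → not met
7. condition 'performs genetic testing' does not hold → requirement n/a → met
Not met: 1 of 7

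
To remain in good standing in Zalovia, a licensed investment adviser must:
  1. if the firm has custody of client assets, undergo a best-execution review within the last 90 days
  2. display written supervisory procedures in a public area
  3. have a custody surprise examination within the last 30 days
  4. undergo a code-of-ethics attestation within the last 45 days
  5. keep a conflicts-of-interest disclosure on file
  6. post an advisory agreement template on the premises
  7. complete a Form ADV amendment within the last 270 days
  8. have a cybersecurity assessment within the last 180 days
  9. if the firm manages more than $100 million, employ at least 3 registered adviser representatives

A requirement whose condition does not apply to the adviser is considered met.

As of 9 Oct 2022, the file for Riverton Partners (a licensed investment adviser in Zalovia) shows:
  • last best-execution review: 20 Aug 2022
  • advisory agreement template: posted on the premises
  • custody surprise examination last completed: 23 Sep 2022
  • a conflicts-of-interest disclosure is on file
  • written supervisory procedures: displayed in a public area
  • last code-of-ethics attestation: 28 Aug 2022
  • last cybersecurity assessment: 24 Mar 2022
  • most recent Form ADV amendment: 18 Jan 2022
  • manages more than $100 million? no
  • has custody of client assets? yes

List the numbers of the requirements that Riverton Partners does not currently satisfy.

8

1. condition 'has custody of client assets' holds; best-execution review 50 days ago vs limit 90 → met
2. written supervisory procedures present → met
3. custody surprise examination 16 days ago vs limit 30 → met
4. code-of-ethics attestation 42 days ago vs limit 45 → met
5. conflicts-of-interest disclosure present → met
6. advisory agreement template present → met
7. Form ADV amendment 264 days ago vs limit 270 → met
8. cybersecurity assessment 199 days ago vs limit 180 → not met
9. condition 'manages more than $100 million' does not hold → requirement n/a → met
Not met: 8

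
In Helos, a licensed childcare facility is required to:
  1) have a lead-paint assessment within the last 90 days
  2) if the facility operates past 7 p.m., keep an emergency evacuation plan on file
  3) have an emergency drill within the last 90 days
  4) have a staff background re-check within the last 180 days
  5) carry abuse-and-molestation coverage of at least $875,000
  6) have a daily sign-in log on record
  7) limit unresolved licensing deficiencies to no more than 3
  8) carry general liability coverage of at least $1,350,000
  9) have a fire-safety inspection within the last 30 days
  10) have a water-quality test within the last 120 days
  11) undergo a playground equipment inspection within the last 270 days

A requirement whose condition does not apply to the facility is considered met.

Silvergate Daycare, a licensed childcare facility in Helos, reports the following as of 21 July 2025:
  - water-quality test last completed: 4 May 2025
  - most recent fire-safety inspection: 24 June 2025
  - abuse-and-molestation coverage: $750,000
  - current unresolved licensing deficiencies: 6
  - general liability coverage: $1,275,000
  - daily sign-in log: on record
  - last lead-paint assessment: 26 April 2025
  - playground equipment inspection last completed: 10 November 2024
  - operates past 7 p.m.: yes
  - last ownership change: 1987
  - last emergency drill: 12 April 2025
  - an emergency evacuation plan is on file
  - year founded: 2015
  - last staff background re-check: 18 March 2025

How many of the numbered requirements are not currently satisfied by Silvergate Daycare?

1. lead-paint assessment 86 days ago vs limit 90 → met
2. condition 'operates past 7 p.m.' holds; emergency evacuation plan present → met
3. emergency drill 100 days ago vs limit 90 → not met
4. staff background re-check 125 days ago vs limit 180 → met
5. abuse-and-molestation coverage $750,000 < $875,000 → not met
6. daily sign-in log present → met
7. unresolved licensing deficiencies 6 > 3 → not met
8. general liability coverage $1,275,000 < $1,350,000 → not met
9. fire-safety inspection 27 days ago vs limit 30 → met
10. water-quality test 78 days ago vs limit 120 → met
11. playground equipment inspection 253 days ago vs limit 270 → met
Not met: 4 of 11

4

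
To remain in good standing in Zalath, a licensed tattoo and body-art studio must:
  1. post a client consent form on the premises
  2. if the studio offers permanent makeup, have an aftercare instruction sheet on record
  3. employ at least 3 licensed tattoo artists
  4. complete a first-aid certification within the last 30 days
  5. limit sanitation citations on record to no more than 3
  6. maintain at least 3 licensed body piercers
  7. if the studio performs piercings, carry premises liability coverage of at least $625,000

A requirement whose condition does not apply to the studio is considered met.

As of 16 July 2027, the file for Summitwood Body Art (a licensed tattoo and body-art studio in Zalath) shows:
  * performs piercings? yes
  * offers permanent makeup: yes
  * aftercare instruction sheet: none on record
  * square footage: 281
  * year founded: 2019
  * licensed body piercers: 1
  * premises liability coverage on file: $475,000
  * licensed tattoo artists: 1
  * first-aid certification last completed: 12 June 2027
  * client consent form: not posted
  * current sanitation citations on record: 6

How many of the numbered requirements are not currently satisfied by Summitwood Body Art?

1. client consent form absent → not met
2. condition 'offers permanent makeup' holds; aftercare instruction sheet absent → not met
3. licensed tattoo artists 1 < 3 → not met
4. first-aid certification 34 days ago vs limit 30 → not met
5. sanitation citations on record 6 > 3 → not met
6. licensed body piercers 1 < 3 → not met
7. condition 'performs piercings' holds; premises liability coverage $475,000 < $625,000 → not met
Not met: 7 of 7

7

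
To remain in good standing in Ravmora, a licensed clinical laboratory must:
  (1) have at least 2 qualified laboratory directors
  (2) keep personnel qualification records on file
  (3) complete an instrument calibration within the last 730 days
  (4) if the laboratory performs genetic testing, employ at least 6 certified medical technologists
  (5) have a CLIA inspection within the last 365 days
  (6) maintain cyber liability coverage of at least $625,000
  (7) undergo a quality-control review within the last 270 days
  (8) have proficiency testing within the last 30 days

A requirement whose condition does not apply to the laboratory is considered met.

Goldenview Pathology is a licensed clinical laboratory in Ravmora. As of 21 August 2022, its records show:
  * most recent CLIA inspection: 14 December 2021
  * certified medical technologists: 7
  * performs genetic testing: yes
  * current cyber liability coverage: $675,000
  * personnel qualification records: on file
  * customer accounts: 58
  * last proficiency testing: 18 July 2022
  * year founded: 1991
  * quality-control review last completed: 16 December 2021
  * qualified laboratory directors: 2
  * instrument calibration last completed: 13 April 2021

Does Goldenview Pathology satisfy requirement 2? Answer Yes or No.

Yes

2. personnel qualification records present → met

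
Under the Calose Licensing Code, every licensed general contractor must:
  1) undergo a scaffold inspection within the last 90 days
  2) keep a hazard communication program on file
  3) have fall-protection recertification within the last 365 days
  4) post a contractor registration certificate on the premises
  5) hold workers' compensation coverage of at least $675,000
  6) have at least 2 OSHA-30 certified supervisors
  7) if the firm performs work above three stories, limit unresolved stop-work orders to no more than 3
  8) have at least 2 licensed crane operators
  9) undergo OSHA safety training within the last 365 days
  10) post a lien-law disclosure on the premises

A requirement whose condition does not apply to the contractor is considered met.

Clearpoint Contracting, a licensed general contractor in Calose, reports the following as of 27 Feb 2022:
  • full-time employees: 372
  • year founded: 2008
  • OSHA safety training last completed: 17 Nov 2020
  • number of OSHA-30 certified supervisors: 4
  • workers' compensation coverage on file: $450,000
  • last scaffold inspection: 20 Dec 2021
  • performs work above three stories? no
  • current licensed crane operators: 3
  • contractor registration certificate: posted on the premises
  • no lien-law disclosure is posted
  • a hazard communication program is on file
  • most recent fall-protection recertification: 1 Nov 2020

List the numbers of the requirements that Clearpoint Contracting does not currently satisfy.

1. scaffold inspection 69 days ago vs limit 90 → met
2. hazard communication program present → met
3. fall-protection recertification 483 days ago vs limit 365 → not met
4. contractor registration certificate present → met
5. workers' compensation coverage $450,000 < $675,000 → not met
6. OSHA-30 certified supervisors 4 ≥ 2 → met
7. condition 'performs work above three stories' does not hold → requirement n/a → met
8. licensed crane operators 3 ≥ 2 → met
9. OSHA safety training 467 days ago vs limit 365 → not met
10. lien-law disclosure absent → not met
Not met: 3, 5, 9, 10

3, 5, 9, 10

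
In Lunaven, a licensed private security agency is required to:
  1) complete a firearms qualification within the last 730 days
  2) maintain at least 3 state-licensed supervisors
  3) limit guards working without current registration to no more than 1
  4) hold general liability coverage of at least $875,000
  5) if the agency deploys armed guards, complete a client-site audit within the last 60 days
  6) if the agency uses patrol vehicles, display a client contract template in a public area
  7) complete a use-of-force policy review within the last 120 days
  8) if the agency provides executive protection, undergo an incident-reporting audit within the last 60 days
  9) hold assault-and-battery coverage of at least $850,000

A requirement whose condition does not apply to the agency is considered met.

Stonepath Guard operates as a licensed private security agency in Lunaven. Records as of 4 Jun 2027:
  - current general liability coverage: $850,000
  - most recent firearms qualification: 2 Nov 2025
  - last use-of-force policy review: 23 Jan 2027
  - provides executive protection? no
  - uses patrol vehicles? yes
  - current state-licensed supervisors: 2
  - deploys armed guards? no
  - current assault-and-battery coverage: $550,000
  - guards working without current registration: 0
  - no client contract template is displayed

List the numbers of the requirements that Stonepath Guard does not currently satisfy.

1. firearms qualification 579 days ago vs limit 730 → met
2. state-licensed supervisors 2 < 3 → not met
3. guards working without current registration 0 ≤ 1 → met
4. general liability coverage $850,000 < $875,000 → not met
5. condition 'deploys armed guards' does not hold → requirement n/a → met
6. condition 'uses patrol vehicles' holds; client contract template absent → not met
7. use-of-force policy review 132 days ago vs limit 120 → not met
8. condition 'provides executive protection' does not hold → requirement n/a → met
9. assault-and-battery coverage $550,000 < $850,000 → not met
Not met: 2, 4, 6, 7, 9

2, 4, 6, 7, 9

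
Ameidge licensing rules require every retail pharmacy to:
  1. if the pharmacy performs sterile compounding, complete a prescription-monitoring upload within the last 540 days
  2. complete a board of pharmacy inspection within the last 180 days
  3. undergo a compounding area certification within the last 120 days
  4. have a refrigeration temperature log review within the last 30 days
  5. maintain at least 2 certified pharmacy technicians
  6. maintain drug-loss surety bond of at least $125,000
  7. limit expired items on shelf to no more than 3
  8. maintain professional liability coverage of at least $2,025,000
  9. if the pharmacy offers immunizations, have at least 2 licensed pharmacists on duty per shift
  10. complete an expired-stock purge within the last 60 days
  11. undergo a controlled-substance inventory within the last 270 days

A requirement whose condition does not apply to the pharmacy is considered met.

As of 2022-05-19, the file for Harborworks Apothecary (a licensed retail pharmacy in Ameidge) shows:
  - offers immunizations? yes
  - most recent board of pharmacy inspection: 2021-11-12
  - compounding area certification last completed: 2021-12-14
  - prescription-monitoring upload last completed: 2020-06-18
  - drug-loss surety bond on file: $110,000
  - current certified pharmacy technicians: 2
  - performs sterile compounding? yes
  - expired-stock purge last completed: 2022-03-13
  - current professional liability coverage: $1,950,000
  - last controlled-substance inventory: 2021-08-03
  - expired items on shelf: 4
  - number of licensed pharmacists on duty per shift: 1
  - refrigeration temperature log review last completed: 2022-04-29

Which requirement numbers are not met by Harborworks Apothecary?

1, 2, 3, 6, 7, 8, 9, 10, 11

1. condition 'performs sterile compounding' holds; prescription-monitoring upload 700 days ago vs limit 540 → not met
2. board of pharmacy inspection 188 days ago vs limit 180 → not met
3. compounding area certification 156 days ago vs limit 120 → not met
4. refrigeration temperature log review 20 days ago vs limit 30 → met
5. certified pharmacy technicians 2 ≥ 2 → met
6. drug-loss surety bond $110,000 < $125,000 → not met
7. expired items on shelf 4 > 3 → not met
8. professional liability coverage $1,950,000 < $2,025,000 → not met
9. condition 'offers immunizations' holds; licensed pharmacists on duty per shift 1 < 2 → not met
10. expired-stock purge 67 days ago vs limit 60 → not met
11. controlled-substance inventory 289 days ago vs limit 270 → not met
Not met: 1, 2, 3, 6, 7, 8, 9, 10, 11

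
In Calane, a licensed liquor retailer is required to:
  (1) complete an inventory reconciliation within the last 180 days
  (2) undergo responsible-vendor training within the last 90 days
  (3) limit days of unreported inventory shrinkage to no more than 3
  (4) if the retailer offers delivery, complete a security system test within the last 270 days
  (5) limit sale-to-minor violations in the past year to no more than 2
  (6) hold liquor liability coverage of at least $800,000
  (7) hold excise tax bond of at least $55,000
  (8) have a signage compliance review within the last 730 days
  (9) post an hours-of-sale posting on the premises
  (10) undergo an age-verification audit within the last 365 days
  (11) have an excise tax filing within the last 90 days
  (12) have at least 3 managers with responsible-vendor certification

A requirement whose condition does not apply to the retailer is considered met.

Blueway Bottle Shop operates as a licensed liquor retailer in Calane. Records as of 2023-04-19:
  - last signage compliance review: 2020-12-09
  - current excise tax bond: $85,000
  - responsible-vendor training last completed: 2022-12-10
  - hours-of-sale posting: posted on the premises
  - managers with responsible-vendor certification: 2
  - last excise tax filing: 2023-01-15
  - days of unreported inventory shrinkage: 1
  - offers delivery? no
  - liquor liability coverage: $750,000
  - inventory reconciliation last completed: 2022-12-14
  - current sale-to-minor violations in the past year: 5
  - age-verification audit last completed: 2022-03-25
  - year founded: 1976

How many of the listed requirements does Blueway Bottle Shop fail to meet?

1. inventory reconciliation 126 days ago vs limit 180 → met
2. responsible-vendor training 130 days ago vs limit 90 → not met
3. days of unreported inventory shrinkage 1 ≤ 3 → met
4. condition 'offers delivery' does not hold → requirement n/a → met
5. sale-to-minor violations in the past year 5 > 2 → not met
6. liquor liability coverage $750,000 < $800,000 → not met
7. excise tax bond $85,000 ≥ $55,000 → met
8. signage compliance review 861 days ago vs limit 730 → not met
9. hours-of-sale posting present → met
10. age-verification audit 390 days ago vs limit 365 → not met
11. excise tax filing 94 days ago vs limit 90 → not met
12. managers with responsible-vendor certification 2 < 3 → not met
Not met: 7 of 12

7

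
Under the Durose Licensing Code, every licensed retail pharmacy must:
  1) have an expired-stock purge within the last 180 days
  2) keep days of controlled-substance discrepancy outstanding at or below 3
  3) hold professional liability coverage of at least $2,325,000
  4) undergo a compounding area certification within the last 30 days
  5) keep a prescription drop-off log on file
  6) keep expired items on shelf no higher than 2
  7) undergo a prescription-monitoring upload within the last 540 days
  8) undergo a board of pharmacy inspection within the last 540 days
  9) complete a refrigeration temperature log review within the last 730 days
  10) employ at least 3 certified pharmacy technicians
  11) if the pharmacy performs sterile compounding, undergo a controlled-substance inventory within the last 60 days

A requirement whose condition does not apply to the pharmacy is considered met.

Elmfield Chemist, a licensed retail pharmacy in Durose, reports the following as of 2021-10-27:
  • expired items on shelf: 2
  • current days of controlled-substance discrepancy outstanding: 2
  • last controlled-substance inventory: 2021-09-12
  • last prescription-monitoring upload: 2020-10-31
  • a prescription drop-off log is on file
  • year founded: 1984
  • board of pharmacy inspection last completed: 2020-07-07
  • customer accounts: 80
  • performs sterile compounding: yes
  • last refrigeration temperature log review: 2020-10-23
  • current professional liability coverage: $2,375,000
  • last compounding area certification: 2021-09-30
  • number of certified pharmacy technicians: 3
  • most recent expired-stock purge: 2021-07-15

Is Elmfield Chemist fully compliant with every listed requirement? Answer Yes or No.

Yes

1. expired-stock purge 104 days ago vs limit 180 → met
2. days of controlled-substance discrepancy outstanding 2 ≤ 3 → met
3. professional liability coverage $2,375,000 ≥ $2,325,000 → met
4. compounding area certification 27 days ago vs limit 30 → met
5. prescription drop-off log present → met
6. expired items on shelf 2 ≤ 2 → met
7. prescription-monitoring upload 361 days ago vs limit 540 → met
8. board of pharmacy inspection 477 days ago vs limit 540 → met
9. refrigeration temperature log review 369 days ago vs limit 730 → met
10. certified pharmacy technicians 3 ≥ 3 → met
11. condition 'performs sterile compounding' holds; controlled-substance inventory 45 days ago vs limit 60 → met
All met.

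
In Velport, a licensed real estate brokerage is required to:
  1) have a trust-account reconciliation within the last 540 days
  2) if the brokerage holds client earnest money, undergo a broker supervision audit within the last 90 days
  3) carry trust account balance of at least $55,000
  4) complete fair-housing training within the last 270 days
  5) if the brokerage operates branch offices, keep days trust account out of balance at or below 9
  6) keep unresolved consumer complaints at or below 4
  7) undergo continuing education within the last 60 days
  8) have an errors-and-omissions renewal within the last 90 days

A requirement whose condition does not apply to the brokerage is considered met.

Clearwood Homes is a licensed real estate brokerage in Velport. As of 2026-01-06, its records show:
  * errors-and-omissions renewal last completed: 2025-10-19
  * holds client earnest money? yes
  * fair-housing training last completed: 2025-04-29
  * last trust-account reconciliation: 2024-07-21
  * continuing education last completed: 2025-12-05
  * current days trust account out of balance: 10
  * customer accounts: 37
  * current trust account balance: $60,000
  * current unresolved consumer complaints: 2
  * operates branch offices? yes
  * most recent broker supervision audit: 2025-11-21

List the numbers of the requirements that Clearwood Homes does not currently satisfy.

5

1. trust-account reconciliation 534 days ago vs limit 540 → met
2. condition 'holds client earnest money' holds; broker supervision audit 46 days ago vs limit 90 → met
3. trust account balance $60,000 ≥ $55,000 → met
4. fair-housing training 252 days ago vs limit 270 → met
5. condition 'operates branch offices' holds; days trust account out of balance 10 > 9 → not met
6. unresolved consumer complaints 2 ≤ 4 → met
7. continuing education 32 days ago vs limit 60 → met
8. errors-and-omissions renewal 79 days ago vs limit 90 → met
Not met: 5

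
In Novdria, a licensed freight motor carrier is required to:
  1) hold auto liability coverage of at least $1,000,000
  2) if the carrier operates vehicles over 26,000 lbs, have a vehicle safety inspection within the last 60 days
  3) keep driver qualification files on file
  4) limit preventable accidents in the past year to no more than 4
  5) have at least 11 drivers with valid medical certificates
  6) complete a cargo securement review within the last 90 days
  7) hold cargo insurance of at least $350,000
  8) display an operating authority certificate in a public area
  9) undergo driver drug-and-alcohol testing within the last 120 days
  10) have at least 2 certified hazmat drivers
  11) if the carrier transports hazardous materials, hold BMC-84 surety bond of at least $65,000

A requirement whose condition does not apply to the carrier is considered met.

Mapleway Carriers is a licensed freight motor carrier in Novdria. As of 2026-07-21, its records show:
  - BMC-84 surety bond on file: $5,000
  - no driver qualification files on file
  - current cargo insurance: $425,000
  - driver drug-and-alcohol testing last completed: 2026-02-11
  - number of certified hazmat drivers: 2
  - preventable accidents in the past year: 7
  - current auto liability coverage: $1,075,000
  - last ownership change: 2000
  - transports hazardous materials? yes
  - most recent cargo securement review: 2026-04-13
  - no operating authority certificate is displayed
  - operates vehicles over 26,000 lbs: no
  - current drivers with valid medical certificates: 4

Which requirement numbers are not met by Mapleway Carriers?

3, 4, 5, 6, 8, 9, 11

1. auto liability coverage $1,075,000 ≥ $1,000,000 → met
2. condition 'operates vehicles over 26,000 lbs' does not hold → requirement n/a → met
3. driver qualification files absent → not met
4. preventable accidents in the past year 7 > 4 → not met
5. drivers with valid medical certificates 4 < 11 → not met
6. cargo securement review 99 days ago vs limit 90 → not met
7. cargo insurance $425,000 ≥ $350,000 → met
8. operating authority certificate absent → not met
9. driver drug-and-alcohol testing 160 days ago vs limit 120 → not met
10. certified hazmat drivers 2 ≥ 2 → met
11. condition 'transports hazardous materials' holds; BMC-84 surety bond $5,000 < $65,000 → not met
Not met: 3, 4, 5, 6, 8, 9, 11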